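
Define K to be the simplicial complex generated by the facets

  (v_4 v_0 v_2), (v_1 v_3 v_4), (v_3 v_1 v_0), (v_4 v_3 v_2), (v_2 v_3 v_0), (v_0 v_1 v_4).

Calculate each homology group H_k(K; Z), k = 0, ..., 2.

Order the vertices as v_0 < v_1 < v_2 < v_3 < v_4. Listing each simplex with vertices in this order, K has dimension 2 with simplices:

  0-simplices (5): [v_0], [v_1], [v_2], [v_3], [v_4]
  1-simplices (9): [v_0,v_1], [v_0,v_2], [v_0,v_3], [v_0,v_4], [v_1,v_3], [v_1,v_4], [v_2,v_3], [v_2,v_4], [v_3,v_4]
  2-simplices (6): [v_0,v_1,v_3], [v_0,v_1,v_4], [v_0,v_2,v_3], [v_0,v_2,v_4], [v_1,v_3,v_4], [v_2,v_3,v_4]

giving chain groups C_0 ≅ Z^5, C_1 ≅ Z^9, C_2 ≅ Z^6.

Boundary ∂_1: C_1 → C_0 sends each edge [p,q] (with p < q) to q − p. For instance
  ∂[v_1,v_3] = [v_3] − [v_1].
As a 5×9 matrix over Z this has rank 4, with invariant factors (1,1,1,1).

∂_2: C_2 → C_1 sends each 2-simplex [p,q,r] to [q,r] − [p,r] + [p,q]. For instance
  ∂[v_0,v_2,v_3] = [v_2,v_3] − [v_0,v_3] + [v_0,v_2],
  ∂[v_0,v_1,v_3] = [v_1,v_3] − [v_0,v_3] + [v_0,v_1].
As a 9×6 matrix over Z this has rank 5, with invariant factors (1,1,1,1,1).

Computing H_k = (kernel of ∂_k) / (image of ∂_{k+1}):

  H_0: rank C_0 − rank ∂_1 = 5 − 4 = 1, and the invariant factors of ∂_1 are all 1, so H_0 ≅ Z.
  H_1: rank ker ∂_1 − rank ∂_2 = (9 − 4) − 5 = 0, and the invariant factors of ∂_2 are all 1, so H_1 ≅ 0.
  H_2: rank ker ∂_2 − rank ∂_3 = (6 − 5) − 0 = 1, and there is no ∂_3, so H_2 ≅ Z.

H_0 = Z,  H_1 = 0,  H_2 = Z.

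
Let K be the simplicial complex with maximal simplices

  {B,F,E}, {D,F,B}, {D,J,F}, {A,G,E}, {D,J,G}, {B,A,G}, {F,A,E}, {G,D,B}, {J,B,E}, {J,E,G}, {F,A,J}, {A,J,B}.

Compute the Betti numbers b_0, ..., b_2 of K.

We work with the vertex ordering A < B < D < E < F < G < J. The simplices of K, each written with vertices in increasing order, are:

  0-simplices (7): A, B, D, E, F, G, J
  1-simplices (18): AB, AE, AF, AG, AJ, BD, BE, BF, BG, BJ, DF, DG, DJ, EF, EG, EJ, FJ, GJ
  2-simplices (12): ABG, ABJ, AEF, AEG, AFJ, BDF, BDG, BEF, BEJ, DFJ, DGJ, EGJ

giving chain groups C_0 ≅ Z^7, C_1 ≅ Z^18, C_2 ≅ Z^12.

∂_1: C_1 → C_0 sends each edge [p,q] (with p < q) to q − p.
This gives a 7×18 integer matrix of rank 6; reducing to Smith normal form yields diagonal entries (1,1,1,1,1,1).

The boundary map ∂_2: C_2 → C_1 maps a triangle to the signed sum of its edges. For instance
  ∂EGJ = GJ − EJ + EG,
  ∂BEF = EF − BF + BE.
The resulting 18×12 matrix has rank 12, and its Smith normal form has invariant factors (1,1,1,1,1,1,1,1,1,1,1,2).

Reading off H_k = ker ∂_k / im ∂_{k+1}:

  H_0: rank C_0 − rank ∂_1 = 7 − 6 = 1, and the invariant factors of ∂_1 are all 1, so H_0 = Z.
  H_1: rank ker ∂_1 − rank ∂_2 = (18 − 6) − 12 = 0, and ∂_2 has invariant factor 2 > 1, so H_1 = Z/2.
  H_2: rank ker ∂_2 − rank ∂_3 = (12 − 12) − 0 = 0, and there is no ∂_3, so H_2 = 0.

As a check, the Euler characteristic is 7 − 18 + 12 = 1, which agrees with 1 − 0 + 0 = 1.
(K is a triangulation of the real projective plane RP^2.)

Hence the Betti numbers are b_0 = 1, b_1 = 0, b_2 = 0.

b_0 = 1, b_1 = 0, b_2 = 0.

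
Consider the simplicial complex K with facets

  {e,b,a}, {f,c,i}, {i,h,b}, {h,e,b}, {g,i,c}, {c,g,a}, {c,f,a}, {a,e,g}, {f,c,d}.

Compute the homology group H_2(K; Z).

We work with the vertex ordering a < b < c < d < e < f < g < h < i. The simplices of K, each written with vertices in increasing order, are:

  0-simplices (9): a, b, c, d, e, f, g, h, i
  1-simplices (18): ab, ac, ae, af, ag, be, bh, bi, cd, cf, cg, ci, df, eg, eh, fi, gi, hi
  2-simplices (9): abe, acf, acg, aeg, beh, bhi, cdf, cfi, cgi

Hence C_0 ≅ Z^9, C_1 ≅ Z^18, C_2 ≅ Z^9.

Boundary ∂_1: C_1 → C_0 sends each edge [p,q] (with p < q) to q − p. For instance
  ∂eg = g − e.
As a 9×18 matrix over Z this has rank 8, with invariant factors (1,1,1,1,1,1,1,1).

Boundary ∂_2: C_2 → C_1 sends each 2-simplex [p,q,r] to [q,r] − [p,r] + [p,q]. For instance
  ∂bhi = hi − bi + bh,
  ∂cdf = df − cf + cd.
As a 18×9 matrix over Z this has rank 9, with invariant factors (1,1,1,1,1,1,1,1,1).

Now H_k = ker ∂_k / im ∂_{k+1}, so:

  H_2: rank ker ∂_2 − rank ∂_3 = (9 − 9) − 0 = 0, and there is no ∂_3, so H_2 ≅ 0.

H_2 = 0.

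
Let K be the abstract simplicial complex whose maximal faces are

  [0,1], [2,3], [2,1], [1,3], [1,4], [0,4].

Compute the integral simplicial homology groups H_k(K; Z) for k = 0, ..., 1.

Order the vertices as 0 < 1 < 2 < 3 < 4. Listing each simplex with vertices in this order, K has dimension 1 with simplices:

  0-simplices (5): [0], [1], [2], [3], [4]
  1-simplices (6): [0,1], [0,4], [1,2], [1,3], [1,4], [2,3]

so the chain groups are C_0 ≅ Z^5, C_1 ≅ Z^6.

∂_1: C_1 → C_0 is given by ∂[p,q] = [q] − [p]. For instance
  ∂[1,4] = [4] − [1].
The resulting 5×6 matrix has rank 4, and its Smith normal form has invariant factors (1,1,1,1).

From H_k ≅ ker(∂_k) / im(∂_{k+1}) we obtain:

  H_0: rank C_0 − rank ∂_1 = 5 − 4 = 1, and the invariant factors of ∂_1 are all 1, so H_0 = Z.
  H_1: rank ker ∂_1 − rank ∂_2 = (6 − 4) − 0 = 2, and there is no ∂_2, so H_1 = Z^2.

(K is a triangulation of a wedge of 2 circles.)

H_0 ≅ Z,  H_1 ≅ Z^2.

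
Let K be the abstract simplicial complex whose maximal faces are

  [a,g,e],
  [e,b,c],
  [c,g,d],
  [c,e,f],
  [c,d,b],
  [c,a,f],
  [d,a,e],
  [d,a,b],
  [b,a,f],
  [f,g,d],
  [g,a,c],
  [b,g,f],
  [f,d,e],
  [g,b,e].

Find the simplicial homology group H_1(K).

K has 7 vertices, 21 edges, 14 triangles.
rank ∂_1 = 6, rank ∂_2 = 13 ⇒ b_1 = 21 − 6 − 13 = 2; all invariant factors of ∂_2 are 1 so no torsion. So H_1 = Z^2.

H_1 ≅ Z^2.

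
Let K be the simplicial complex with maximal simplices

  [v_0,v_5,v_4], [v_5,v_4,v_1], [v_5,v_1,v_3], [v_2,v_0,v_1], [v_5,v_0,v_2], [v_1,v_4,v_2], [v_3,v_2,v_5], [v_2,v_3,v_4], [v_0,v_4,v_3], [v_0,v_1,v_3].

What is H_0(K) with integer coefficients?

H_0 = Z.

We work with the vertex ordering v_0 < v_1 < v_2 < v_3 < v_4 < v_5. The simplices of K, each written with vertices in increasing order, are:

  0-simplices (6): [v_0], [v_1], [v_2], [v_3], [v_4], [v_5]
  1-simplices (15): (15 of them)
  2-simplices (10): [v_0,v_1,v_2], [v_0,v_1,v_3], [v_0,v_2,v_5], [v_0,v_3,v_4], [v_0,v_4,v_5], [v_1,v_2,v_4], [v_1,v_3,v_5], [v_1,v_4,v_5], [v_2,v_3,v_4], [v_2,v_3,v_5]

so the chain groups are C_0 ≅ Z^6, C_1 ≅ Z^15, C_2 ≅ Z^10.

∂_1: C_1 → C_0 is given by ∂[p,q] = [q] − [p].
The resulting 6×15 matrix has rank 5, and its Smith normal form has invariant factors (1,1,1,1,1).

∂_2: C_2 → C_1 acts by ∂[p,q,r] = [q,r] − [p,r] + [p,q]. For instance
  ∂[v_2,v_3,v_5] = [v_3,v_5] − [v_2,v_5] + [v_2,v_3],
  ∂[v_1,v_3,v_5] = [v_3,v_5] − [v_1,v_5] + [v_1,v_3].
This gives a 15×10 integer matrix of rank 10; reducing to Smith normal form yields diagonal entries (1,1,1,1,1,1,1,1,1,2).

From H_k ≅ ker(∂_k) / im(∂_{k+1}) we obtain:

  H_0: rank C_0 − rank ∂_1 = 6 − 5 = 1, and the invariant factors of ∂_1 are all 1, so H_0 = Z.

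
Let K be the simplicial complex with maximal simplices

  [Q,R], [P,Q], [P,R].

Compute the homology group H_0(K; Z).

H_0 = Z.

Fix the vertex order P < Q < R and write every simplex with vertices in increasing order. Then dim K = 1 and the simplices of K are:

  0-simplices (3): P, Q, R
  1-simplices (3): PQ, PR, QR

giving chain groups C_0 ≅ Z^3, C_1 ≅ Z^3.

The boundary map ∂_1: C_1 → C_0 is given by ∂[p,q] = [q] − [p]. For instance
  ∂PR = R − P.
As a 3×3 matrix over Z this has rank 2, with invariant factors (1,1).

From H_k ≅ ker(∂_k) / im(∂_{k+1}) we obtain:

  H_0: rank C_0 − rank ∂_1 = 3 − 2 = 1, and the invariant factors of ∂_1 are all 1, so H_0 ≅ Z.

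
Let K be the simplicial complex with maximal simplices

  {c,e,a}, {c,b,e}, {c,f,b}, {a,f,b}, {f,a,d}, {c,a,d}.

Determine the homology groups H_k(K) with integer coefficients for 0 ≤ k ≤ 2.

H_0 = Z,  H_1 = Z,  H_2 = 0.

K has 6 vertices, 12 edges, 6 triangles.
rank ∂_0 = 0, rank ∂_1 = 5 ⇒ b_0 = 6 − 0 − 5 = 1; all invariant factors of ∂_1 are 1 so no torsion. So H_0 = Z.
rank ∂_1 = 5, rank ∂_2 = 6 ⇒ b_1 = 12 − 5 − 6 = 1; all invariant factors of ∂_2 are 1 so no torsion. So H_1 = Z.
rank ∂_2 = 6, rank ∂_3 = 0 ⇒ b_2 = 6 − 6 − 0 = 0. So H_2 = 0.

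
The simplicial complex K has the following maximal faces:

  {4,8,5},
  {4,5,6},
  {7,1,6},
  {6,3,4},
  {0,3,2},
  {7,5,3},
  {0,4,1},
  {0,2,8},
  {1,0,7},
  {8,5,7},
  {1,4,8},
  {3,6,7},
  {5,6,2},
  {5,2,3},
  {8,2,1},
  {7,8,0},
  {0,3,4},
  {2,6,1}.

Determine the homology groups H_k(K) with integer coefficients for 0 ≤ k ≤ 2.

Fix the vertex order 0 < 1 < 2 < 3 < 4 < 5 < 6 < 7 < 8 and write every simplex with vertices in increasing order. Then dim K = 2 and the simplices of K are:

  0-simplices (9): [0], [1], [2], [3], [4], [5], [6], [7], [8]
  1-simplices (27): (27 of them)
  2-simplices (18): [0,1,4], [0,1,7], [0,2,3], [0,2,8], [0,3,4], [0,7,8], [1,2,6], [1,2,8], [1,4,8], [1,6,7], [2,3,5], [2,5,6], [3,4,6], [3,5,7], [3,6,7], [4,5,6], [4,5,8], [5,7,8]

so the chain groups are C_0 ≅ Z^9, C_1 ≅ Z^27, C_2 ≅ Z^18.

The boundary map ∂_1: C_1 → C_0 is given by ∂[p,q] = [q] − [p].
As a 9×27 matrix over Z this has rank 8, with invariant factors (1,1,1,1,1,1,1,1).

Boundary ∂_2: C_2 → C_1 sends each 2-simplex [p,q,r] to [q,r] − [p,r] + [p,q]. For instance
  ∂[2,3,5] = [3,5] − [2,5] + [2,3],
  ∂[0,3,4] = [3,4] − [0,4] + [0,3].
As a 27×18 matrix over Z this has rank 18, with invariant factors (1,1,1,1,1,1,1,1,1,1,1,1,1,1,1,1,1,2).

Reading off H_k = ker ∂_k / im ∂_{k+1}:

  H_0: rank C_0 − rank ∂_1 = 9 − 8 = 1, and the invariant factors of ∂_1 are all 1, so H_0 = Z.
  H_1: rank ker ∂_1 − rank ∂_2 = (27 − 8) − 18 = 1, and ∂_2 has invariant factor 2 > 1, so H_1 = Z ⊕ Z/2Z.
  H_2: rank ker ∂_2 − rank ∂_3 = (18 − 18) − 0 = 0, and there is no ∂_3, so H_2 = 0.

H_0 ≅ Z,  H_1 ≅ Z ⊕ Z/2Z,  H_2 = 0.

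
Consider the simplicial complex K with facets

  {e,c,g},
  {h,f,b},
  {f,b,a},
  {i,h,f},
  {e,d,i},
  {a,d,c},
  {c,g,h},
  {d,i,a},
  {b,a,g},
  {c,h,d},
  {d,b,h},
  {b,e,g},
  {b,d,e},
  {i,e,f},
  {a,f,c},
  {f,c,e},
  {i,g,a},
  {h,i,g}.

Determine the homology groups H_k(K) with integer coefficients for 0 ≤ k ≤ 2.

We work with the vertex ordering a < b < c < d < e < f < g < h < i. The simplices of K, each written with vertices in increasing order, are:

  0-simplices (9): a, b, c, d, e, f, g, h, i
  1-simplices (27): ab, ac, ad, af, ag, ai, bd, be, bf, bg, bh, cd, ce, cf, cg, ch, de, dh, di, ef, eg, ei, fh, fi, gh, gi, hi
  2-simplices (18): abf, abg, acd, acf, adi, agi, bde, bdh, beg, bfh, cdh, cef, ceg, cgh, dei, efi, fhi, ghi

so the chain groups are C_0 ≅ Z^9, C_1 ≅ Z^27, C_2 ≅ Z^18.

∂_1: C_1 → C_0 maps an edge to its endpoints' difference, ∂[p,q] = q − p. For instance
  ∂gi = i − g.
As a 9×27 matrix over Z this has rank 8, with invariant factors (1,1,1,1,1,1,1,1).

∂_2: C_2 → C_1 sends each 2-simplex [p,q,r] to [q,r] − [p,r] + [p,q]. For instance
  ∂acd = cd − ad + ac,
  ∂bdh = dh − bh + bd.
The 27×18 boundary matrix has rank 17 and Smith normal form diag(1,1,1,1,1,1,1,1,1,1,1,1,1,1,1,1,1).

From H_k ≅ ker(∂_k) / im(∂_{k+1}) we obtain:

  H_0: rank C_0 − rank ∂_1 = 9 − 8 = 1, and the invariant factors of ∂_1 are all 1, so H_0 ≅ Z.
  H_1: rank ker ∂_1 − rank ∂_2 = (27 − 8) − 17 = 2, and the invariant factors of ∂_2 are all 1, so H_1 ≅ Z^2.
  H_2: rank ker ∂_2 − rank ∂_3 = (18 − 17) − 0 = 1, and there is no ∂_3, so H_2 ≅ Z.

As a check, the Euler characteristic is 9 − 27 + 18 = 0, which agrees with 1 − 2 + 1 = 0.

H_0 ≅ Z,  H_1 ≅ Z^2,  H_2 ≅ Z.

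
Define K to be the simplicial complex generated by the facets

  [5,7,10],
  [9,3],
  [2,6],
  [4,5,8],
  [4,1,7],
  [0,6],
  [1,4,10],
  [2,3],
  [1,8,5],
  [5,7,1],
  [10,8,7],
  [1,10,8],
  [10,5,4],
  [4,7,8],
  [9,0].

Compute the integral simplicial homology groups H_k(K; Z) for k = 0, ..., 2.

H_0 = Z^2,  H_1 = Z ⊕ Z/2,  H_2 = 0.

Fix the vertex order 0 < 1 < 2 < 3 < 4 < 5 < 6 < 7 < 8 < 9 < 10 and write every simplex with vertices in increasing order. Then dim K = 2 and the simplices of K are:

  0-simplices (11): [0], [1], [2], [3], [4], [5], [6], [7], [8], [9], [10]
  1-simplices (20): [0,6], [0,9], [1,4], [1,5], [1,7], [1,8], [1,10], [2,3], [2,6], [3,9], [4,5], [4,7], [4,8], [4,10], [5,7], [5,8], [5,10], [7,8], [7,10], [8,10]
  2-simplices (10): [1,4,7], [1,4,10], [1,5,7], [1,5,8], [1,8,10], [4,5,8], [4,5,10], [4,7,8], [5,7,10], [7,8,10]

giving chain groups C_0 ≅ Z^11, C_1 ≅ Z^20, C_2 ≅ Z^10.

The boundary map ∂_1: C_1 → C_0 maps an edge to its endpoints' difference, ∂[p,q] = q − p.
The resulting 11×20 matrix has rank 9, and its Smith normal form has invariant factors (1,1,1,1,1,1,1,1,1).

∂_2: C_2 → C_1 acts by ∂[p,q,r] = [q,r] − [p,r] + [p,q]. For instance
  ∂[4,5,10] = [5,10] − [4,10] + [4,5],
  ∂[7,8,10] = [8,10] − [7,10] + [7,8].
The resulting 20×10 matrix has rank 10, and its Smith normal form has invariant factors (1,1,1,1,1,1,1,1,1,2).

Now H_k = ker ∂_k / im ∂_{k+1}, so:

  H_0: rank C_0 − rank ∂_1 = 11 − 9 = 2, and the invariant factors of ∂_1 are all 1, so H_0 ≅ Z^2.
  H_1: rank ker ∂_1 − rank ∂_2 = (20 − 9) − 10 = 1, and ∂_2 has invariant factor 2 > 1, so H_1 ≅ Z ⊕ Z/2.
  H_2: rank ker ∂_2 − rank ∂_3 = (10 − 10) − 0 = 0, and there is no ∂_3, so H_2 ≅ 0.

(K is a triangulation of the disjoint union of the real projective plane RP^2 and the circle S^1.)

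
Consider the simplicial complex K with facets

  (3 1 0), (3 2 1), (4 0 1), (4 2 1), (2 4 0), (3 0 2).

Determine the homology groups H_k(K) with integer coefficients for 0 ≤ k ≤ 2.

H_0 ≅ Z,  H_1 = 0,  H_2 ≅ Z.

Take the total order 0 < 1 < 2 < 3 < 4 on the vertex set. Then K (dimension 2) consists of the simplices:

  0-simplices (5): [0], [1], [2], [3], [4]
  1-simplices (9): [0,1], [0,2], [0,3], [0,4], [1,2], [1,3], [1,4], [2,3], [2,4]
  2-simplices (6): [0,1,3], [0,1,4], [0,2,3], [0,2,4], [1,2,3], [1,2,4]

so the chain groups are C_0 ≅ Z^5, C_1 ≅ Z^9, C_2 ≅ Z^6.

Boundary ∂_1: C_1 → C_0 maps an edge to its endpoints' difference, ∂[p,q] = q − p.
This gives a 5×9 integer matrix of rank 4; reducing to Smith normal form yields diagonal entries (1,1,1,1).

The boundary map ∂_2: C_2 → C_1 acts by ∂[p,q,r] = [q,r] − [p,r] + [p,q]. For instance
  ∂[1,2,3] = [2,3] − [1,3] + [1,2],
  ∂[0,1,4] = [1,4] − [0,4] + [0,1].
The resulting 9×6 matrix has rank 5, and its Smith normal form has invariant factors (1,1,1,1,1).

From H_k ≅ ker(∂_k) / im(∂_{k+1}) we obtain:

  H_0: rank C_0 − rank ∂_1 = 5 − 4 = 1, and the invariant factors of ∂_1 are all 1, so H_0 ≅ Z.
  H_1: rank ker ∂_1 − rank ∂_2 = (9 − 4) − 5 = 0, and the invariant factors of ∂_2 are all 1, so H_1 ≅ 0.
  H_2: rank ker ∂_2 − rank ∂_3 = (6 − 5) − 0 = 1, and there is no ∂_3, so H_2 ≅ Z.

As a check, the Euler characteristic is 5 − 9 + 6 = 2, which agrees with 1 − 0 + 1 = 2.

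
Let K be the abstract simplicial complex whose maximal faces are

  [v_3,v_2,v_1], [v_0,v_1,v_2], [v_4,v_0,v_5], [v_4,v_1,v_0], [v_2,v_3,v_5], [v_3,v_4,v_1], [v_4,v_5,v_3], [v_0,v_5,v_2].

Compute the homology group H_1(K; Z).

H_1 ≅ 0.

We work with the vertex ordering v_0 < v_1 < v_2 < v_3 < v_4 < v_5. The simplices of K, each written with vertices in increasing order, are:

  0-simplices (6): [v_0], [v_1], [v_2], [v_3], [v_4], [v_5]
  1-simplices (12): [v_0,v_1], [v_0,v_2], [v_0,v_4], [v_0,v_5], [v_1,v_2], [v_1,v_3], [v_1,v_4], [v_2,v_3], [v_2,v_5], [v_3,v_4], [v_3,v_5], [v_4,v_5]
  2-simplices (8): [v_0,v_1,v_2], [v_0,v_1,v_4], [v_0,v_2,v_5], [v_0,v_4,v_5], [v_1,v_2,v_3], [v_1,v_3,v_4], [v_2,v_3,v_5], [v_3,v_4,v_5]

giving chain groups C_0 ≅ Z^6, C_1 ≅ Z^12, C_2 ≅ Z^8.

Boundary ∂_1: C_1 → C_0 sends each edge [p,q] (with p < q) to q − p.
This gives a 6×12 integer matrix of rank 5; reducing to Smith normal form yields diagonal entries (1,1,1,1,1).

The boundary map ∂_2: C_2 → C_1 maps a triangle to the signed sum of its edges. For instance
  ∂[v_1,v_2,v_3] = [v_2,v_3] − [v_1,v_3] + [v_1,v_2],
  ∂[v_3,v_4,v_5] = [v_4,v_5] − [v_3,v_5] + [v_3,v_4].
The resulting 12×8 matrix has rank 7, and its Smith normal form has invariant factors (1,1,1,1,1,1,1).

Now H_k = ker ∂_k / im ∂_{k+1}, so:

  H_1: rank ker ∂_1 − rank ∂_2 = (12 − 5) − 7 = 0, and the invariant factors of ∂_2 are all 1, so H_1 ≅ 0.

(K is a triangulation of the 2-sphere S^2.)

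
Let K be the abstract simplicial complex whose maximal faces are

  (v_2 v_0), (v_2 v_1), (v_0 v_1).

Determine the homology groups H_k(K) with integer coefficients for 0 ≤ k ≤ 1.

Order the vertices as v_0 < v_1 < v_2. Listing each simplex with vertices in this order, K has dimension 1 with simplices:

  0-simplices (3): [v_0], [v_1], [v_2]
  1-simplices (3): [v_0,v_1], [v_0,v_2], [v_1,v_2]

giving chain groups C_0 ≅ Z^3, C_1 ≅ Z^3.

The boundary map ∂_1: C_1 → C_0 is given by ∂[p,q] = [q] − [p].
This gives a 3×3 integer matrix of rank 2; reducing to Smith normal form yields diagonal entries (1,1).

Reading off H_k = ker ∂_k / im ∂_{k+1}:

  H_0: rank C_0 − rank ∂_1 = 3 − 2 = 1, and the invariant factors of ∂_1 are all 1, so H_0 ≅ Z.
  H_1: rank ker ∂_1 − rank ∂_2 = (3 − 2) − 0 = 1, and there is no ∂_2, so H_1 ≅ Z.

H_0 = Z,  H_1 = Z.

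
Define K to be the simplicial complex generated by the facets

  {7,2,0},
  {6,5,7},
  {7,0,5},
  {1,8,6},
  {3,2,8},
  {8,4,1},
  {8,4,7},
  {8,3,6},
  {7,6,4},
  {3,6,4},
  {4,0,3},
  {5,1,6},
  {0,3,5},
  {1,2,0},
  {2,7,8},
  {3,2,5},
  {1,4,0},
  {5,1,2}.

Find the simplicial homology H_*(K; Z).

Take the total order 0 < 1 < 2 < 3 < 4 < 5 < 6 < 7 < 8 on the vertex set. Then K (dimension 2) consists of the simplices:

  0-simplices (9): [0], [1], [2], [3], [4], [5], [6], [7], [8]
  1-simplices (27): (27 of them)
  2-simplices (18): [0,1,2], [0,1,4], [0,2,7], [0,3,4], [0,3,5], [0,5,7], [1,2,5], [1,4,8], [1,5,6], [1,6,8], [2,3,5], [2,3,8], [2,7,8], [3,4,6], [3,6,8], [4,6,7], [4,7,8], [5,6,7]

so the chain groups are C_0 ≅ Z^9, C_1 ≅ Z^27, C_2 ≅ Z^18.

The boundary map ∂_1: C_1 → C_0 maps an edge to its endpoints' difference, ∂[p,q] = q − p.
As a 9×27 matrix over Z this has rank 8, with invariant factors (1,1,1,1,1,1,1,1).

∂_2: C_2 → C_1 sends each 2-simplex [p,q,r] to [q,r] − [p,r] + [p,q]. For instance
  ∂[1,6,8] = [6,8] − [1,8] + [1,6],
  ∂[4,7,8] = [7,8] − [4,8] + [4,7].
As a 27×18 matrix over Z this has rank 18, with invariant factors (1,1,1,1,1,1,1,1,1,1,1,1,1,1,1,1,1,2).

Computing H_k = (kernel of ∂_k) / (image of ∂_{k+1}):

  H_0: rank C_0 − rank ∂_1 = 9 − 8 = 1, and the invariant factors of ∂_1 are all 1, so H_0 ≅ Z.
  H_1: rank ker ∂_1 − rank ∂_2 = (27 − 8) − 18 = 1, and ∂_2 has invariant factor 2 > 1, so H_1 ≅ Z ⊕ Z/2.
  H_2: rank ker ∂_2 − rank ∂_3 = (18 − 18) − 0 = 0, and there is no ∂_3, so H_2 ≅ 0.

As a check, the Euler characteristic is 9 − 27 + 18 = 0, which agrees with 1 − 1 + 0 = 0.
(K is a triangulation of the Klein bottle.)

H_0 ≅ Z,  H_1 ≅ Z ⊕ Z/2,  H_2 = 0.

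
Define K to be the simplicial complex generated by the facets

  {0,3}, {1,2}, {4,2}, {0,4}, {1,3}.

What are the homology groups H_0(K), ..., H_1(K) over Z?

H_0 = Z,  H_1 = Z.

Fix the vertex order 0 < 1 < 2 < 3 < 4 and write every simplex with vertices in increasing order. Then dim K = 1 and the simplices of K are:

  0-simplices (5): [0], [1], [2], [3], [4]
  1-simplices (5): [0,3], [0,4], [1,2], [1,3], [2,4]

giving chain groups C_0 ≅ Z^5, C_1 ≅ Z^5.

The boundary map ∂_1: C_1 → C_0 is given by ∂[p,q] = [q] − [p].
The 5×5 boundary matrix has rank 4 and Smith normal form diag(1,1,1,1).

From H_k ≅ ker(∂_k) / im(∂_{k+1}) we obtain:

  H_0: rank C_0 − rank ∂_1 = 5 − 4 = 1, and the invariant factors of ∂_1 are all 1, so H_0 = Z.
  H_1: rank ker ∂_1 − rank ∂_2 = (5 − 4) − 0 = 1, and there is no ∂_2, so H_1 = Z.

As a check, the Euler characteristic is 5 − 5 = 0, which agrees with 1 − 1 = 0.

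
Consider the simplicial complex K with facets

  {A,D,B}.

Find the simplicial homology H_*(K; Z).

We work with the vertex ordering A < B < D. The simplices of K, each written with vertices in increasing order, are:

  0-simplices (3): A, B, D
  1-simplices (3): AB, AD, BD
  2-simplices (1): ABD

giving chain groups C_0 ≅ Z^3, C_1 ≅ Z^3, C_2 ≅ Z^1.

The boundary map ∂_1: C_1 → C_0 is given by ∂[p,q] = [q] − [p]. For instance
  ∂AB = B − A.
This gives a 3×3 integer matrix of rank 2; reducing to Smith normal form yields diagonal entries (1,1).

Boundary ∂_2: C_2 → C_1 sends each 2-simplex [p,q,r] to [q,r] − [p,r] + [p,q]. For instance
  ∂ABD = BD − AD + AB.
The resulting 3×1 matrix has rank 1, and its Smith normal form has invariant factors (1).

Computing H_k = (kernel of ∂_k) / (image of ∂_{k+1}):

  H_0: rank C_0 − rank ∂_1 = 3 − 2 = 1, and the invariant factors of ∂_1 are all 1, so H_0 ≅ Z.
  H_1: rank ker ∂_1 − rank ∂_2 = (3 − 2) − 1 = 0, and the invariant factors of ∂_2 are all 1, so H_1 ≅ 0.
  H_2: rank ker ∂_2 − rank ∂_3 = (1 − 1) − 0 = 0, and there is no ∂_3, so H_2 ≅ 0.

H_0 ≅ Z,  H_1 = 0,  H_2 = 0.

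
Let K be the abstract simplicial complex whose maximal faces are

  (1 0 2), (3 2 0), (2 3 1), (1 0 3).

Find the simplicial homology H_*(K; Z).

H_0 ≅ Z,  H_1 = 0,  H_2 ≅ Z.

Fix the vertex order 0 < 1 < 2 < 3 and write every simplex with vertices in increasing order. Then dim K = 2 and the simplices of K are:

  0-simplices (4): [0], [1], [2], [3]
  1-simplices (6): [0,1], [0,2], [0,3], [1,2], [1,3], [2,3]
  2-simplices (4): [0,1,2], [0,1,3], [0,2,3], [1,2,3]

giving chain groups C_0 ≅ Z^4, C_1 ≅ Z^6, C_2 ≅ Z^4.

Boundary ∂_1: C_1 → C_0 sends each edge [p,q] (with p < q) to q − p. For instance
  ∂[0,2] = [2] − [0].
The resulting 4×6 matrix has rank 3, and its Smith normal form has invariant factors (1,1,1).

Boundary ∂_2: C_2 → C_1 maps a triangle to the signed sum of its edges. For instance
  ∂[0,1,2] = [1,2] − [0,2] + [0,1],
  ∂[0,1,3] = [1,3] − [0,3] + [0,1].
The 6×4 boundary matrix has rank 3 and Smith normal form diag(1,1,1).

From H_k ≅ ker(∂_k) / im(∂_{k+1}) we obtain:

  H_0: rank C_0 − rank ∂_1 = 4 − 3 = 1, and the invariant factors of ∂_1 are all 1, so H_0 ≅ Z.
  H_1: rank ker ∂_1 − rank ∂_2 = (6 − 3) − 3 = 0, and the invariant factors of ∂_2 are all 1, so H_1 ≅ 0.
  H_2: rank ker ∂_2 − rank ∂_3 = (4 − 3) − 0 = 1, and there is no ∂_3, so H_2 ≅ Z.

(K is a triangulation of the 2-sphere S^2.)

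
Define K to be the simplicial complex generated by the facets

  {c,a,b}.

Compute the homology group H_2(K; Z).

H_2 ≅ 0.

Fix the vertex order a < b < c and write every simplex with vertices in increasing order. Then dim K = 2 and the simplices of K are:

  0-simplices (3): a, b, c
  1-simplices (3): ab, ac, bc
  2-simplices (1): abc

Hence C_0 ≅ Z^3, C_1 ≅ Z^3, C_2 ≅ Z^1.

∂_1: C_1 → C_0 maps an edge to its endpoints' difference, ∂[p,q] = q − p. For instance
  ∂ac = c − a.
The resulting 3×3 matrix has rank 2, and its Smith normal form has invariant factors (1,1).

∂_2: C_2 → C_1 maps a triangle to the signed sum of its edges. For instance
  ∂abc = bc − ac + ab.
The resulting 3×1 matrix has rank 1, and its Smith normal form has invariant factors (1).

From H_k ≅ ker(∂_k) / im(∂_{k+1}) we obtain:

  H_2: rank ker ∂_2 − rank ∂_3 = (1 − 1) − 0 = 0, and there is no ∂_3, so H_2 ≅ 0.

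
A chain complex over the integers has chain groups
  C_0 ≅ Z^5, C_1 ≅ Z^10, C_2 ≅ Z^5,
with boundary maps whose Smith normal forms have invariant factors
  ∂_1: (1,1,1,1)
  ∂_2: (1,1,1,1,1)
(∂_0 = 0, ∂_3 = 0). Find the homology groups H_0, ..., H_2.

H_0: b_0 = 5 − 0 − 4 = 1; torsion from ∂_1 factors > 1: none. So H_0 = Z.
H_1: b_1 = 10 − 4 − 5 = 1; torsion from ∂_2 factors > 1: none. So H_1 = Z.
H_2: b_2 = 5 − 5 − 0 = 0; torsion from ∂_3 factors > 1: none. So H_2 = 0.

H_0 = Z,  H_1 = Z,  H_2 = 0.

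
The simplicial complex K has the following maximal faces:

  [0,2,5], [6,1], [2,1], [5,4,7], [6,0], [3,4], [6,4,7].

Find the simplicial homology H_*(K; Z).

H_0 ≅ Z,  H_1 ≅ Z^2,  H_2 = 0.

Order the vertices as 0 < 1 < 2 < 3 < 4 < 5 < 6 < 7. Listing each simplex with vertices in this order, K has dimension 2 with simplices:

  0-simplices (8): [0], [1], [2], [3], [4], [5], [6], [7]
  1-simplices (12): [0,2], [0,5], [0,6], [1,2], [1,6], [2,5], [3,4], [4,5], [4,6], [4,7], [5,7], [6,7]
  2-simplices (3): [0,2,5], [4,5,7], [4,6,7]

so the chain groups are C_0 ≅ Z^8, C_1 ≅ Z^12, C_2 ≅ Z^3.

∂_1: C_1 → C_0 sends each edge [p,q] (with p < q) to q − p. For instance
  ∂[1,6] = [6] − [1].
As a 8×12 matrix over Z this has rank 7, with invariant factors (1,1,1,1,1,1,1).

The boundary map ∂_2: C_2 → C_1 sends each 2-simplex [p,q,r] to [q,r] − [p,r] + [p,q]. For instance
  ∂[4,6,7] = [6,7] − [4,7] + [4,6],
  ∂[0,2,5] = [2,5] − [0,5] + [0,2].
The resulting 12×3 matrix has rank 3, and its Smith normal form has invariant factors (1,1,1).

Reading off H_k = ker ∂_k / im ∂_{k+1}:

  H_0: rank C_0 − rank ∂_1 = 8 − 7 = 1, and the invariant factors of ∂_1 are all 1, so H_0 = Z.
  H_1: rank ker ∂_1 − rank ∂_2 = (12 − 7) − 3 = 2, and the invariant factors of ∂_2 are all 1, so H_1 = Z^2.
  H_2: rank ker ∂_2 − rank ∂_3 = (3 − 3) − 0 = 0, and there is no ∂_3, so H_2 = 0.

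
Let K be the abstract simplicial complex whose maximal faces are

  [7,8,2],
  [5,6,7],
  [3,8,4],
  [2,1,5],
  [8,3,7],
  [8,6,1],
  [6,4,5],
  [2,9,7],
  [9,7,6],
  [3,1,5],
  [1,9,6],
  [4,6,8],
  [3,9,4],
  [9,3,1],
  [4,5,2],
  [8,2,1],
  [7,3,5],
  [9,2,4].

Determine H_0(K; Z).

Order the vertices as 1 < 2 < 3 < 4 < 5 < 6 < 7 < 8 < 9. Listing each simplex with vertices in this order, K has dimension 2 with simplices:

  0-simplices (9): [1], [2], [3], [4], [5], [6], [7], [8], [9]
  1-simplices (27): (27 of them)
  2-simplices (18): [1,2,5], [1,2,8], [1,3,5], [1,3,9], [1,6,8], [1,6,9], [2,4,5], [2,4,9], [2,7,8], [2,7,9], [3,4,8], [3,4,9], [3,5,7], [3,7,8], [4,5,6], [4,6,8], [5,6,7], [6,7,9]

Hence C_0 ≅ Z^9, C_1 ≅ Z^27, C_2 ≅ Z^18.

∂_1: C_1 → C_0 is given by ∂[p,q] = [q] − [p].
This gives a 9×27 integer matrix of rank 8; reducing to Smith normal form yields diagonal entries (1,1,1,1,1,1,1,1).

The boundary map ∂_2: C_2 → C_1 sends each 2-simplex [p,q,r] to [q,r] − [p,r] + [p,q]. For instance
  ∂[1,3,5] = [3,5] − [1,5] + [1,3],
  ∂[2,7,9] = [7,9] − [2,9] + [2,7].
This gives a 27×18 integer matrix of rank 17; reducing to Smith normal form yields diagonal entries (1,1,1,1,1,1,1,1,1,1,1,1,1,1,1,1,1).

From H_k ≅ ker(∂_k) / im(∂_{k+1}) we obtain:

  H_0: rank C_0 − rank ∂_1 = 9 − 8 = 1, and the invariant factors of ∂_1 are all 1, so H_0 = Z.

H_0 = Z.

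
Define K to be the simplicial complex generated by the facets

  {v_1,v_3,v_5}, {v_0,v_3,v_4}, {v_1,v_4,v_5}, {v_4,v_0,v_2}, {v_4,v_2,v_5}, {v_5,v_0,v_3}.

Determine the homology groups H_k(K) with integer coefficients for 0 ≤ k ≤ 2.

H_0 ≅ Z,  H_1 ≅ Z,  H_2 = 0.

Fix the vertex order v_0 < v_1 < v_2 < v_3 < v_4 < v_5 and write every simplex with vertices in increasing order. Then dim K = 2 and the simplices of K are:

  0-simplices (6): [v_0], [v_1], [v_2], [v_3], [v_4], [v_5]
  1-simplices (12): [v_0,v_2], [v_0,v_3], [v_0,v_4], [v_0,v_5], [v_1,v_3], [v_1,v_4], [v_1,v_5], [v_2,v_4], [v_2,v_5], [v_3,v_4], [v_3,v_5], [v_4,v_5]
  2-simplices (6): [v_0,v_2,v_4], [v_0,v_3,v_4], [v_0,v_3,v_5], [v_1,v_3,v_5], [v_1,v_4,v_5], [v_2,v_4,v_5]

Hence C_0 ≅ Z^6, C_1 ≅ Z^12, C_2 ≅ Z^6.

Boundary ∂_1: C_1 → C_0 is given by ∂[p,q] = [q] − [p]. For instance
  ∂[v_0,v_3] = [v_3] − [v_0].
As a 6×12 matrix over Z this has rank 5, with invariant factors (1,1,1,1,1).

∂_2: C_2 → C_1 acts by ∂[p,q,r] = [q,r] − [p,r] + [p,q]. For instance
  ∂[v_0,v_3,v_4] = [v_3,v_4] − [v_0,v_4] + [v_0,v_3],
  ∂[v_1,v_4,v_5] = [v_4,v_5] − [v_1,v_5] + [v_1,v_4].
The 12×6 boundary matrix has rank 6 and Smith normal form diag(1,1,1,1,1,1).

Computing H_k = (kernel of ∂_k) / (image of ∂_{k+1}):

  H_0: rank C_0 − rank ∂_1 = 6 − 5 = 1, and the invariant factors of ∂_1 are all 1, so H_0 ≅ Z.
  H_1: rank ker ∂_1 − rank ∂_2 = (12 − 5) − 6 = 1, and the invariant factors of ∂_2 are all 1, so H_1 ≅ Z.
  H_2: rank ker ∂_2 − rank ∂_3 = (6 − 6) − 0 = 0, and there is no ∂_3, so H_2 ≅ 0.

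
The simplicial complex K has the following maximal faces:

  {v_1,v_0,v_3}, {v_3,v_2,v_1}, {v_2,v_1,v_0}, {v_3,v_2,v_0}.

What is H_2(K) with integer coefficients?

Take the total order v_0 < v_1 < v_2 < v_3 on the vertex set. Then K (dimension 2) consists of the simplices:

  0-simplices (4): [v_0], [v_1], [v_2], [v_3]
  1-simplices (6): [v_0,v_1], [v_0,v_2], [v_0,v_3], [v_1,v_2], [v_1,v_3], [v_2,v_3]
  2-simplices (4): [v_0,v_1,v_2], [v_0,v_1,v_3], [v_0,v_2,v_3], [v_1,v_2,v_3]

giving chain groups C_0 ≅ Z^4, C_1 ≅ Z^6, C_2 ≅ Z^4.

∂_1: C_1 → C_0 is given by ∂[p,q] = [q] − [p].
The 4×6 boundary matrix has rank 3 and Smith normal form diag(1,1,1).

Boundary ∂_2: C_2 → C_1 acts by ∂[p,q,r] = [q,r] − [p,r] + [p,q]. For instance
  ∂[v_1,v_2,v_3] = [v_2,v_3] − [v_1,v_3] + [v_1,v_2],
  ∂[v_0,v_2,v_3] = [v_2,v_3] − [v_0,v_3] + [v_0,v_2].
As a 6×4 matrix over Z this has rank 3, with invariant factors (1,1,1).

From H_k ≅ ker(∂_k) / im(∂_{k+1}) we obtain:

  H_2: rank ker ∂_2 − rank ∂_3 = (4 − 3) − 0 = 1, and there is no ∂_3, so H_2 ≅ Z.

(K is a triangulation of the 2-sphere S^2.)

H_2 = Z.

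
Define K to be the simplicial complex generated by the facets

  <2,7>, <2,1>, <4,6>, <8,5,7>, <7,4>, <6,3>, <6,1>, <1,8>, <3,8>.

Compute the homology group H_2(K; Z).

Order the vertices as 1 < 2 < 3 < 4 < 5 < 6 < 7 < 8. Listing each simplex with vertices in this order, K has dimension 2 with simplices:

  0-simplices (8): [1], [2], [3], [4], [5], [6], [7], [8]
  1-simplices (11): [1,2], [1,6], [1,8], [2,7], [3,6], [3,8], [4,6], [4,7], [5,7], [5,8], [7,8]
  2-simplices (1): [5,7,8]

giving chain groups C_0 ≅ Z^8, C_1 ≅ Z^11, C_2 ≅ Z^1.

The boundary map ∂_1: C_1 → C_0 maps an edge to its endpoints' difference, ∂[p,q] = q − p.
This gives a 8×11 integer matrix of rank 7; reducing to Smith normal form yields diagonal entries (1,1,1,1,1,1,1).

∂_2: C_2 → C_1 maps a triangle to the signed sum of its edges. For instance
  ∂[5,7,8] = [7,8] − [5,8] + [5,7].
This gives a 11×1 integer matrix of rank 1; reducing to Smith normal form yields diagonal entries (1).

Now H_k = ker ∂_k / im ∂_{k+1}, so:

  H_2: rank ker ∂_2 − rank ∂_3 = (1 − 1) − 0 = 0, and there is no ∂_3, so H_2 = 0.

H_2 ≅ 0.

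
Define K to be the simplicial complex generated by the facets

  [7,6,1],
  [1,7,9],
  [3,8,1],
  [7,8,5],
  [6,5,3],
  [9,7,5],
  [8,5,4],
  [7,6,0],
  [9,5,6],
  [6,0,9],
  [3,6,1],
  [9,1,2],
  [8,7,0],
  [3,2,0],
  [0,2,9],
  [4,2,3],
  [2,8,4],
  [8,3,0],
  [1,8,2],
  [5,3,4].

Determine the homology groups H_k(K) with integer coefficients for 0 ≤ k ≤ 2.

Take the total order 0 < 1 < 2 < 3 < 4 < 5 < 6 < 7 < 8 < 9 on the vertex set. Then K (dimension 2) consists of the simplices:

  0-simplices (10): [0], [1], [2], [3], [4], [5], [6], [7], [8], [9]
  1-simplices (30): (30 of them)
  2-simplices (20): (20 of them)

so the chain groups are C_0 ≅ Z^10, C_1 ≅ Z^30, C_2 ≅ Z^20.

The boundary map ∂_1: C_1 → C_0 maps an edge to its endpoints' difference, ∂[p,q] = q − p.
This gives a 10×30 integer matrix of rank 9; reducing to Smith normal form yields diagonal entries (1,1,1,1,1,1,1,1,1).

The boundary map ∂_2: C_2 → C_1 sends each 2-simplex [p,q,r] to [q,r] − [p,r] + [p,q]. For instance
  ∂[0,6,9] = [6,9] − [0,9] + [0,6],
  ∂[1,3,6] = [3,6] − [1,6] + [1,3].
The resulting 30×20 matrix has rank 20, and its Smith normal form has invariant factors (1,1,1,1,1,1,1,1,1,1,1,1,1,1,1,1,1,1,1,2).

From H_k ≅ ker(∂_k) / im(∂_{k+1}) we obtain:

  H_0: rank C_0 − rank ∂_1 = 10 − 9 = 1, and the invariant factors of ∂_1 are all 1, so H_0 = Z.
  H_1: rank ker ∂_1 − rank ∂_2 = (30 − 9) − 20 = 1, and ∂_2 has invariant factor 2 > 1, so H_1 = Z ⊕ Z/2.
  H_2: rank ker ∂_2 − rank ∂_3 = (20 − 20) − 0 = 0, and there is no ∂_3, so H_2 = 0.

As a check, the Euler characteristic is 10 − 30 + 20 = 0, which agrees with 1 − 1 + 0 = 0.

H_0 = Z,  H_1 = Z ⊕ Z/2,  H_2 = 0.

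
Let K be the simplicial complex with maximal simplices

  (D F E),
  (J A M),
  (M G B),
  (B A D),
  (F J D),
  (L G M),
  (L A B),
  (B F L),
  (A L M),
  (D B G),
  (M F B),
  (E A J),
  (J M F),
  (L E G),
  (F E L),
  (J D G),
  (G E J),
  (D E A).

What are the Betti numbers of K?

K has 9 vertices, 27 edges, 18 triangles.
rank ∂_0 = 0, rank ∂_1 = 8 ⇒ b_0 = 9 − 0 − 8 = 1; all invariant factors of ∂_1 are 1 so no torsion. So H_0 ≅ Z.
rank ∂_1 = 8, rank ∂_2 = 18 ⇒ b_1 = 27 − 8 − 18 = 1; ∂_2 has invariant factor(s) [2] giving torsion. So H_1 ≅ Z ⊕ Z/2.
rank ∂_2 = 18, rank ∂_3 = 0 ⇒ b_2 = 18 − 18 − 0 = 0. So H_2 ≅ 0.

b_0 = 1, b_1 = 1, b_2 = 0.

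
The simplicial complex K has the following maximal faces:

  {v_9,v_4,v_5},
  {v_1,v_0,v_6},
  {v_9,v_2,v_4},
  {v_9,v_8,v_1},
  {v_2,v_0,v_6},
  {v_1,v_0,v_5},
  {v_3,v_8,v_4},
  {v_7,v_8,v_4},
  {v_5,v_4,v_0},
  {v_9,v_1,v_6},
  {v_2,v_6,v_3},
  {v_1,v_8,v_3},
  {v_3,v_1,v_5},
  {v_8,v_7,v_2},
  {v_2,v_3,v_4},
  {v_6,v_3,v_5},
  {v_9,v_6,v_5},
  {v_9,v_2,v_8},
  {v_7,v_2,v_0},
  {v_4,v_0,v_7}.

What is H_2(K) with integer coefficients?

H_2 = 0.

Take the total order v_0 < v_1 < v_2 < v_3 < v_4 < v_5 < v_6 < v_7 < v_8 < v_9 on the vertex set. Then K (dimension 2) consists of the simplices:

  0-simplices (10): [v_0], [v_1], [v_2], [v_3], [v_4], [v_5], [v_6], [v_7], [v_8], [v_9]
  1-simplices (30): (30 of them)
  2-simplices (20): (20 of them)

giving chain groups C_0 ≅ Z^10, C_1 ≅ Z^30, C_2 ≅ Z^20.

∂_1: C_1 → C_0 maps an edge to its endpoints' difference, ∂[p,q] = q − p. For instance
  ∂[v_1,v_6] = [v_6] − [v_1].
The 10×30 boundary matrix has rank 9 and Smith normal form diag(1,1,1,1,1,1,1,1,1).

∂_2: C_2 → C_1 maps a triangle to the signed sum of its edges. For instance
  ∂[v_1,v_8,v_9] = [v_8,v_9] − [v_1,v_9] + [v_1,v_8],
  ∂[v_0,v_2,v_6] = [v_2,v_6] − [v_0,v_6] + [v_0,v_2].
As a 30×20 matrix over Z this has rank 20, with invariant factors (1,1,1,1,1,1,1,1,1,1,1,1,1,1,1,1,1,1,1,2).

Computing H_k = (kernel of ∂_k) / (image of ∂_{k+1}):

  H_2: rank ker ∂_2 − rank ∂_3 = (20 − 20) − 0 = 0, and there is no ∂_3, so H_2 = 0.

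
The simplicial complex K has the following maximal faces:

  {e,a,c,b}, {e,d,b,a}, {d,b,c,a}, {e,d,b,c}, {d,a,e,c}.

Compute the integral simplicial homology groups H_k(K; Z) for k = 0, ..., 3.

K has 5 vertices, 10 edges, 10 triangles, 5 3-simplices.
rank ∂_0 = 0, rank ∂_1 = 4 ⇒ b_0 = 5 − 0 − 4 = 1; all invariant factors of ∂_1 are 1 so no torsion. So H_0 = Z.
rank ∂_1 = 4, rank ∂_2 = 6 ⇒ b_1 = 10 − 4 − 6 = 0; all invariant factors of ∂_2 are 1 so no torsion. So H_1 = 0.
rank ∂_2 = 6, rank ∂_3 = 4 ⇒ b_2 = 10 − 6 − 4 = 0; all invariant factors of ∂_3 are 1 so no torsion. So H_2 = 0.
rank ∂_3 = 4, rank ∂_4 = 0 ⇒ b_3 = 5 − 4 − 0 = 1. So H_3 = Z.

H_0 = Z,  H_1 = 0,  H_2 = 0,  H_3 = Z.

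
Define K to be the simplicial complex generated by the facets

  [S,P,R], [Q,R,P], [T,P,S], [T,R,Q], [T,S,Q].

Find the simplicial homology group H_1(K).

H_1 ≅ Z.

Take the total order P < Q < R < S < T on the vertex set. Then K (dimension 2) consists of the simplices:

  0-simplices (5): P, Q, R, S, T
  1-simplices (10): PQ, PR, PS, PT, QR, QS, QT, RS, RT, ST
  2-simplices (5): PQR, PRS, PST, QRT, QST

Hence C_0 ≅ Z^5, C_1 ≅ Z^10, C_2 ≅ Z^5.

Boundary ∂_1: C_1 → C_0 maps an edge to its endpoints' difference, ∂[p,q] = q − p.
This gives a 5×10 integer matrix of rank 4; reducing to Smith normal form yields diagonal entries (1,1,1,1).

Boundary ∂_2: C_2 → C_1 acts by ∂[p,q,r] = [q,r] − [p,r] + [p,q]. For instance
  ∂QRT = RT − QT + QR,
  ∂PST = ST − PT + PS.
This gives a 10×5 integer matrix of rank 5; reducing to Smith normal form yields diagonal entries (1,1,1,1,1).

From H_k ≅ ker(∂_k) / im(∂_{k+1}) we obtain:

  H_1: rank ker ∂_1 − rank ∂_2 = (10 − 4) − 5 = 1, and the invariant factors of ∂_2 are all 1, so H_1 = Z.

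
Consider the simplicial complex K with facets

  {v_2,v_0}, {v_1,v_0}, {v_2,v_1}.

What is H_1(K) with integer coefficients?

Order the vertices as v_0 < v_1 < v_2. Listing each simplex with vertices in this order, K has dimension 1 with simplices:

  0-simplices (3): [v_0], [v_1], [v_2]
  1-simplices (3): [v_0,v_1], [v_0,v_2], [v_1,v_2]

so the chain groups are C_0 ≅ Z^3, C_1 ≅ Z^3.

∂_1: C_1 → C_0 maps an edge to its endpoints' difference, ∂[p,q] = q − p.
The 3×3 boundary matrix has rank 2 and Smith normal form diag(1,1).

Computing H_k = (kernel of ∂_k) / (image of ∂_{k+1}):

  H_1: rank ker ∂_1 − rank ∂_2 = (3 − 2) − 0 = 1, and there is no ∂_2, so H_1 = Z.

(K is a triangulation of the circle S^1.)

H_1 = Z.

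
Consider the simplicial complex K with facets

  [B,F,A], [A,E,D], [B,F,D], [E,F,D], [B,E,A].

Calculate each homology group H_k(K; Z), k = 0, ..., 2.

Fix the vertex order A < B < D < E < F and write every simplex with vertices in increasing order. Then dim K = 2 and the simplices of K are:

  0-simplices (5): A, B, D, E, F
  1-simplices (10): AB, AD, AE, AF, BD, BE, BF, DE, DF, EF
  2-simplices (5): ABE, ABF, ADE, BDF, DEF

Hence C_0 ≅ Z^5, C_1 ≅ Z^10, C_2 ≅ Z^5.

Boundary ∂_1: C_1 → C_0 maps an edge to its endpoints' difference, ∂[p,q] = q − p. For instance
  ∂DF = F − D.
The 5×10 boundary matrix has rank 4 and Smith normal form diag(1,1,1,1).

The boundary map ∂_2: C_2 → C_1 acts by ∂[p,q,r] = [q,r] − [p,r] + [p,q]. For instance
  ∂BDF = DF − BF + BD,
  ∂ABE = BE − AE + AB.
This gives a 10×5 integer matrix of rank 5; reducing to Smith normal form yields diagonal entries (1,1,1,1,1).

Reading off H_k = ker ∂_k / im ∂_{k+1}:

  H_0: rank C_0 − rank ∂_1 = 5 − 4 = 1, and the invariant factors of ∂_1 are all 1, so H_0 ≅ Z.
  H_1: rank ker ∂_1 − rank ∂_2 = (10 − 4) − 5 = 1, and the invariant factors of ∂_2 are all 1, so H_1 ≅ Z.
  H_2: rank ker ∂_2 − rank ∂_3 = (5 − 5) − 0 = 0, and there is no ∂_3, so H_2 ≅ 0.

As a check, the Euler characteristic is 5 − 10 + 5 = 0, which agrees with 1 − 1 + 0 = 0.

H_0 = Z,  H_1 = Z,  H_2 = 0.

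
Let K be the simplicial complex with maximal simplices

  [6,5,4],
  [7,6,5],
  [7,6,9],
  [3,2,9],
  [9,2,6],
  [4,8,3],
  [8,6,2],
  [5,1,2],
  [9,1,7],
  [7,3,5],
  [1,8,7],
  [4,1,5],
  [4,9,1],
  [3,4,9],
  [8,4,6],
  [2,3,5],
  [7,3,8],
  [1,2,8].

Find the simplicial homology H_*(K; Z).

Fix the vertex order 1 < 2 < 3 < 4 < 5 < 6 < 7 < 8 < 9 and write every simplex with vertices in increasing order. Then dim K = 2 and the simplices of K are:

  0-simplices (9): [1], [2], [3], [4], [5], [6], [7], [8], [9]
  1-simplices (27): (27 of them)
  2-simplices (18): [1,2,5], [1,2,8], [1,4,5], [1,4,9], [1,7,8], [1,7,9], [2,3,5], [2,3,9], [2,6,8], [2,6,9], [3,4,8], [3,4,9], [3,5,7], [3,7,8], [4,5,6], [4,6,8], [5,6,7], [6,7,9]

Hence C_0 ≅ Z^9, C_1 ≅ Z^27, C_2 ≅ Z^18.

∂_1: C_1 → C_0 maps an edge to its endpoints' difference, ∂[p,q] = q − p. For instance
  ∂[4,6] = [6] − [4].
This gives a 9×27 integer matrix of rank 8; reducing to Smith normal form yields diagonal entries (1,1,1,1,1,1,1,1).

The boundary map ∂_2: C_2 → C_1 acts by ∂[p,q,r] = [q,r] − [p,r] + [p,q]. For instance
  ∂[3,7,8] = [7,8] − [3,8] + [3,7],
  ∂[4,5,6] = [5,6] − [4,6] + [4,5].
The resulting 27×18 matrix has rank 17, and its Smith normal form has invariant factors (1,1,1,1,1,1,1,1,1,1,1,1,1,1,1,1,1).

Reading off H_k = ker ∂_k / im ∂_{k+1}:

  H_0: rank C_0 − rank ∂_1 = 9 − 8 = 1, and the invariant factors of ∂_1 are all 1, so H_0 ≅ Z.
  H_1: rank ker ∂_1 − rank ∂_2 = (27 − 8) − 17 = 2, and the invariant factors of ∂_2 are all 1, so H_1 ≅ Z^2.
  H_2: rank ker ∂_2 − rank ∂_3 = (18 − 17) − 0 = 1, and there is no ∂_3, so H_2 ≅ Z.

H_0 = Z,  H_1 = Z^2,  H_2 = Z.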